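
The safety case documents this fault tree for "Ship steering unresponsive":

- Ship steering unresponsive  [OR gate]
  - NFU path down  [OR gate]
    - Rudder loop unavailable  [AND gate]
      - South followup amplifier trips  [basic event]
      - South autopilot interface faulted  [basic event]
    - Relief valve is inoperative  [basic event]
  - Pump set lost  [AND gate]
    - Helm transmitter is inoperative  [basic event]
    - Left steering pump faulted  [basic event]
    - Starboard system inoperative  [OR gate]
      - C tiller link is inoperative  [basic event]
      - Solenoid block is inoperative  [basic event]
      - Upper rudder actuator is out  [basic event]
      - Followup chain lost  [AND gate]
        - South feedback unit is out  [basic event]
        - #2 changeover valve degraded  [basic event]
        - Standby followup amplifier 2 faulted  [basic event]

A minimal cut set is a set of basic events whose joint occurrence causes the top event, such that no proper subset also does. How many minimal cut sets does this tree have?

Rudder loop unavailable [AND]: one cut set from each child combined → 1 × 1 = 1 cut set(s).
NFU path down [OR]: union of children's cut sets → 2 cut set(s).
Followup chain lost [AND]: one cut set from each child combined → 1 × 1 × 1 = 1 cut set(s).
Starboard system inoperative [OR]: union of children's cut sets → 4 cut set(s).
Pump set lost [AND]: one cut set from each child combined → 1 × 1 × 4 = 4 cut set(s).
Ship steering unresponsive [OR]: union of children's cut sets → 6 cut set(s).
Minimal cut sets: {South autopilot interface faulted, South followup amplifier trips}; {Relief valve is inoperative}; {C tiller link is inoperative, Helm transmitter is inoperative, Left steering pump faulted}; {Helm transmitter is inoperative, Left steering pump faulted, Solenoid block is inoperative}; {Helm transmitter is inoperative, Left steering pump faulted, Upper rudder actuator is out}; {#2 changeover valve degraded, Helm transmitter is inoperative, Left steering pump faulted, South feedback unit is out, Standby followup amplifier 2 faulted}.

6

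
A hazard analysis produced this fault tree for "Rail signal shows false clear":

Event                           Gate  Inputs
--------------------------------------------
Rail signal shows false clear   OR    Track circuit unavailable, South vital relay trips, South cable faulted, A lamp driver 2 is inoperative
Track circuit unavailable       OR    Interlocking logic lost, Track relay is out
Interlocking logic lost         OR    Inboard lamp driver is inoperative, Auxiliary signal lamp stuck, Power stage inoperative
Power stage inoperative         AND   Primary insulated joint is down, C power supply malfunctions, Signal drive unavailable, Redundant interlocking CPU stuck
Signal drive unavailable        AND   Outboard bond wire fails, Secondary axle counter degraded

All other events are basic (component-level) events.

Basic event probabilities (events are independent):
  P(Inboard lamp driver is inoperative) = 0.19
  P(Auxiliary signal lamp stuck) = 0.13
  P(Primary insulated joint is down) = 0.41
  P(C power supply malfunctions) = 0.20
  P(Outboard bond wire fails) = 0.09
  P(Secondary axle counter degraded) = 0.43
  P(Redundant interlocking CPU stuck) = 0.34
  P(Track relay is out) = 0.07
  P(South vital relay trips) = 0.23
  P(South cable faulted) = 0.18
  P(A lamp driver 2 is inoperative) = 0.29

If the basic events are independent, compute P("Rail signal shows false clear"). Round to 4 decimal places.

P(Signal drive unavailable) [AND] = 0.09 × 0.43 = 0.038700
P(Power stage inoperative) [AND] = 0.41 × 0.20 × 0.038700 × 0.34 = 0.001079
P(Interlocking logic lost) [OR] = 1 − (1−0.19) × (1−0.13) × (1−0.001079) = 0.296060
P(Track circuit unavailable) [OR] = 1 − (1−0.296060) × (1−0.07) = 0.345336
P(Rail signal shows false clear) [OR] = 1 − (1−0.345336) × (1−0.23) × (1−0.18) × (1−0.29) = 0.706518
Rounded to 4 decimal places: P(Rail signal shows false clear) ≈ 0.7065.

0.7065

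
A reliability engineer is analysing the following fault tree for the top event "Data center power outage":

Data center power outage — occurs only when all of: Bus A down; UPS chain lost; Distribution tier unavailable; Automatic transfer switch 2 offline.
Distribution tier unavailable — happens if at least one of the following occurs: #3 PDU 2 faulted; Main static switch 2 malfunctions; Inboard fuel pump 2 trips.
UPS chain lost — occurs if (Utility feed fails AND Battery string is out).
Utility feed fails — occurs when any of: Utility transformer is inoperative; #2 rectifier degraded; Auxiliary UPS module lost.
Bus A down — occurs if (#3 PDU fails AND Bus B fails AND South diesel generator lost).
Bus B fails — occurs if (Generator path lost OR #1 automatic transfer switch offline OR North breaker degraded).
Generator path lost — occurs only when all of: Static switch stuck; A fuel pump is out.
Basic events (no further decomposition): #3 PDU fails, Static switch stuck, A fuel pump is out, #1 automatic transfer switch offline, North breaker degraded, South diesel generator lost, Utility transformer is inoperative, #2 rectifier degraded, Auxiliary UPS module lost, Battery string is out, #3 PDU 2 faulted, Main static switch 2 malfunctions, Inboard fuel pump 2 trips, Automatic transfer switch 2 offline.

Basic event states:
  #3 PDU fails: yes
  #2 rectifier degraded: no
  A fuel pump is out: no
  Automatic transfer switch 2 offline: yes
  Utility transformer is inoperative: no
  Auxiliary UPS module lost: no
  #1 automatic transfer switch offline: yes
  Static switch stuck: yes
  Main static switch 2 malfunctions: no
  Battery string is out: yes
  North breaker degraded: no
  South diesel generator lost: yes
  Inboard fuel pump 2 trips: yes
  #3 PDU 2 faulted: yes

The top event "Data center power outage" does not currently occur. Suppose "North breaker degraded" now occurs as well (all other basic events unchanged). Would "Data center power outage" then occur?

No

Counterfactual: set "North breaker degraded" to occurred.
Generator path lost [AND]: Static switch stuck=occurs, A fuel pump is out=not → not all inputs occur → does not occur.
Bus B fails [OR]: Generator path lost=not, #1 automatic transfer switch offline=occurs, North breaker degraded=occurs → at least one input occurs → occurs.
Bus A down [AND]: #3 PDU fails=occurs, Bus B fails=occurs, South diesel generator lost=occurs → all inputs occur → occurs.
Utility feed fails [OR]: Utility transformer is inoperative=not, #2 rectifier degraded=not, Auxiliary UPS module lost=not → no input occurs → does not occur.
UPS chain lost [AND]: Utility feed fails=not, Battery string is out=occurs → not all inputs occur → does not occur.
Distribution tier unavailable [OR]: #3 PDU 2 faulted=occurs, Main static switch 2 malfunctions=not, Inboard fuel pump 2 trips=occurs → at least one input occurs → occurs.
Data center power outage [AND]: Bus A down=occurs, UPS chain lost=not, Distribution tier unavailable=occurs, Automatic transfer switch 2 offline=occurs → not all inputs occur → does not occur.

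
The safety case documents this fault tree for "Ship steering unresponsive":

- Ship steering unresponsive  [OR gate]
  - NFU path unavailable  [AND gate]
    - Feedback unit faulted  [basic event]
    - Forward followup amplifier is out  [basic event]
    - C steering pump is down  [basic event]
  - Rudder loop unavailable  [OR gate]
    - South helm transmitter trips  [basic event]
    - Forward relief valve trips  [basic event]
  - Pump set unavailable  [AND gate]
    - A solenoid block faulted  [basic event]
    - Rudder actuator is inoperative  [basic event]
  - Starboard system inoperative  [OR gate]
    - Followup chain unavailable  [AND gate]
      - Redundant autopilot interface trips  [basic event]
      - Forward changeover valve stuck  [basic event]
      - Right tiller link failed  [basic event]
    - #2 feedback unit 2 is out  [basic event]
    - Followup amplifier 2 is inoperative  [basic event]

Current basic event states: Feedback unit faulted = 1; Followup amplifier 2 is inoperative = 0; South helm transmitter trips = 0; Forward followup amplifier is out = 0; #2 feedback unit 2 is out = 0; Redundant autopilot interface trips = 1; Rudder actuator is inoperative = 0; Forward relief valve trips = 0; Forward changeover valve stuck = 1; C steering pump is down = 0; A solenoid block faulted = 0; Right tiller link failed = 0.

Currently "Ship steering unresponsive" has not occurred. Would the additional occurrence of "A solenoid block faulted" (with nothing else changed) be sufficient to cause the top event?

Counterfactual: set "A solenoid block faulted" to occurred.
NFU path unavailable [AND]: Feedback unit faulted=occurs, Forward followup amplifier is out=not, C steering pump is down=not → not all inputs occur → does not occur.
Rudder loop unavailable [OR]: South helm transmitter trips=not, Forward relief valve trips=not → no input occurs → does not occur.
Pump set unavailable [AND]: A solenoid block faulted=occurs, Rudder actuator is inoperative=not → not all inputs occur → does not occur.
Followup chain unavailable [AND]: Redundant autopilot interface trips=occurs, Forward changeover valve stuck=occurs, Right tiller link failed=not → not all inputs occur → does not occur.
Starboard system inoperative [OR]: Followup chain unavailable=not, #2 feedback unit 2 is out=not, Followup amplifier 2 is inoperative=not → no input occurs → does not occur.
Ship steering unresponsive [OR]: NFU path unavailable=not, Rudder loop unavailable=not, Pump set unavailable=not, Starboard system inoperative=not → no input occurs → does not occur.

No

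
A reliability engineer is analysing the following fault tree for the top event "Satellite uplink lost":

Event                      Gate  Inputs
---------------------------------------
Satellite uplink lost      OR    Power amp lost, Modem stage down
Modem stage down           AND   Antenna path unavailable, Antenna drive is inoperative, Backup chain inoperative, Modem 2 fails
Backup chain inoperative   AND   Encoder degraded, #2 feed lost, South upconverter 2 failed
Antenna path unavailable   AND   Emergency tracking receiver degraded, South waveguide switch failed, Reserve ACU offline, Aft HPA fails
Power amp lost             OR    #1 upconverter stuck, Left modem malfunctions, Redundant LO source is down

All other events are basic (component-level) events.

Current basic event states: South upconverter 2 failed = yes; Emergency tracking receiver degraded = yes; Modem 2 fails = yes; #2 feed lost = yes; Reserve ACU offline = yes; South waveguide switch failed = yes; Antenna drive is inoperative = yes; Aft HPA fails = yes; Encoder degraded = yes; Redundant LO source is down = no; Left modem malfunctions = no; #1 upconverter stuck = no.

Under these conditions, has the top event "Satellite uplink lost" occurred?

Power amp lost [OR]: #1 upconverter stuck=not, Left modem malfunctions=not, Redundant LO source is down=not → no input occurs → does not occur.
Antenna path unavailable [AND]: Emergency tracking receiver degraded=occurs, South waveguide switch failed=occurs, Reserve ACU offline=occurs, Aft HPA fails=occurs → all inputs occur → occurs.
Backup chain inoperative [AND]: Encoder degraded=occurs, #2 feed lost=occurs, South upconverter 2 failed=occurs → all inputs occur → occurs.
Modem stage down [AND]: Antenna path unavailable=occurs, Antenna drive is inoperative=occurs, Backup chain inoperative=occurs, Modem 2 fails=occurs → all inputs occur → occurs.
Satellite uplink lost [OR]: Power amp lost=not, Modem stage down=occurs → at least one input occurs → occurs.

Yes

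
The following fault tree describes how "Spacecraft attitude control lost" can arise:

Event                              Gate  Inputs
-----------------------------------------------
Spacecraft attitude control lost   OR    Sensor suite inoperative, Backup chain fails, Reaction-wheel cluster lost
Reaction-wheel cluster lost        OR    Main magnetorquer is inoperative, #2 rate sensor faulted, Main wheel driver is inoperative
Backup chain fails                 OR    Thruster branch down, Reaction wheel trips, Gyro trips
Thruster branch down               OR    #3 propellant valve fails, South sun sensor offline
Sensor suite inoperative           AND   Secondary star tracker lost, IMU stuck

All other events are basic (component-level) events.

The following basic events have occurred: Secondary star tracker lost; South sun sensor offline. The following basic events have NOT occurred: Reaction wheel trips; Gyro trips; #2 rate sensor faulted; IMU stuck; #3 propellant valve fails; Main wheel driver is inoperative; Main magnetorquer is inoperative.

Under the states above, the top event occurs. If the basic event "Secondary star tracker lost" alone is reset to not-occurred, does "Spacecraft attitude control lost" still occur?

Counterfactual: set "Secondary star tracker lost" to not occurred.
Sensor suite inoperative [AND]: Secondary star tracker lost=not, IMU stuck=not → not all inputs occur → does not occur.
Thruster branch down [OR]: #3 propellant valve fails=not, South sun sensor offline=occurs → at least one input occurs → occurs.
Backup chain fails [OR]: Thruster branch down=occurs, Reaction wheel trips=not, Gyro trips=not → at least one input occurs → occurs.
Reaction-wheel cluster lost [OR]: Main magnetorquer is inoperative=not, #2 rate sensor faulted=not, Main wheel driver is inoperative=not → no input occurs → does not occur.
Spacecraft attitude control lost [OR]: Sensor suite inoperative=not, Backup chain fails=occurs, Reaction-wheel cluster lost=not → at least one input occurs → occurs.

Yes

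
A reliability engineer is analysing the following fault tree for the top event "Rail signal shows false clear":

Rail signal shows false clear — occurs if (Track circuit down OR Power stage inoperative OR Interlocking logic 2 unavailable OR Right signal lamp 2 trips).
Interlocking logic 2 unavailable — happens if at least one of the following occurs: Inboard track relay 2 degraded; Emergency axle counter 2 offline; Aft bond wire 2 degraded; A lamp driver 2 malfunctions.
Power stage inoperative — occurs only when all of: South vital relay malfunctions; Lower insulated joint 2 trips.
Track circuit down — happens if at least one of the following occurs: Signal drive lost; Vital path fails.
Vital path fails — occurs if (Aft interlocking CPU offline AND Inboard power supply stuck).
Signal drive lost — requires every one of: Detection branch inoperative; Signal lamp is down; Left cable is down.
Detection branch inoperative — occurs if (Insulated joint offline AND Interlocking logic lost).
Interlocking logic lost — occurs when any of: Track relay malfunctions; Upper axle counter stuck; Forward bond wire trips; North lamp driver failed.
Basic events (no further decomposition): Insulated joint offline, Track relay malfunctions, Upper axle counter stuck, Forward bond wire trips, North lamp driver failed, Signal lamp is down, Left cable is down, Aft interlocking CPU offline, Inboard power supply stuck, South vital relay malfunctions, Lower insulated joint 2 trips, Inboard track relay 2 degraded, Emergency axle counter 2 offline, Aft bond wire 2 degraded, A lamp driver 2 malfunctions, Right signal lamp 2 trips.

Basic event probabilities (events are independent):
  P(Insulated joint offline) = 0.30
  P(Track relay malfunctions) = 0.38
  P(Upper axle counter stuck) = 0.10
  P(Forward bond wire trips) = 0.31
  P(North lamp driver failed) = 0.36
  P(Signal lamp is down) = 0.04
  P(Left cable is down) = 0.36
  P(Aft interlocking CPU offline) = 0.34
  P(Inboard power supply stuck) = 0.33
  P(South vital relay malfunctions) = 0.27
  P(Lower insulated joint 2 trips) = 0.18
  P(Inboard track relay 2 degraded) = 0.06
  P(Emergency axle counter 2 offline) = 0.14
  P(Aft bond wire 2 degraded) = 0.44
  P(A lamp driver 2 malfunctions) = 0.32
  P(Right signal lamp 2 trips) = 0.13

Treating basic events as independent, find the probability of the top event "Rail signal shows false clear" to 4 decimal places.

0.7745

P(Interlocking logic lost) [OR] = 1 − (1−0.38) × (1−0.10) × (1−0.31) × (1−0.36) = 0.753587
P(Detection branch inoperative) [AND] = 0.30 × 0.753587 = 0.226076
P(Signal drive lost) [AND] = 0.226076 × 0.04 × 0.36 = 0.003255
P(Vital path fails) [AND] = 0.34 × 0.33 = 0.112200
P(Track circuit down) [OR] = 1 − (1−0.003255) × (1−0.112200) = 0.115090
P(Power stage inoperative) [AND] = 0.27 × 0.18 = 0.048600
P(Interlocking logic 2 unavailable) [OR] = 1 − (1−0.06) × (1−0.14) × (1−0.44) × (1−0.32) = 0.692161
P(Rail signal shows false clear) [OR] = 1 − (1−0.115090) × (1−0.048600) × (1−0.692161) × (1−0.13) = 0.774521
Rounded to 4 decimal places: P(Rail signal shows false clear) ≈ 0.7745.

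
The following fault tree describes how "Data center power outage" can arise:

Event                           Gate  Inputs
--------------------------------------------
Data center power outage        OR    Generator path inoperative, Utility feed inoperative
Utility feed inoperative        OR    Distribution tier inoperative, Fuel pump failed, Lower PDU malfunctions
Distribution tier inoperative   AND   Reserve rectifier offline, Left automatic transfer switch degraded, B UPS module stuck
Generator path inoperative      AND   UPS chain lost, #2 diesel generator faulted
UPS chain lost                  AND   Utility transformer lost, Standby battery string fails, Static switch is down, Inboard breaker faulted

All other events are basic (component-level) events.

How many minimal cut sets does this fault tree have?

4

UPS chain lost [AND]: one cut set from each child combined → 1 × 1 × 1 × 1 = 1 cut set(s).
Generator path inoperative [AND]: one cut set from each child combined → 1 × 1 = 1 cut set(s).
Distribution tier inoperative [AND]: one cut set from each child combined → 1 × 1 × 1 = 1 cut set(s).
Utility feed inoperative [OR]: union of children's cut sets → 3 cut set(s).
Data center power outage [OR]: union of children's cut sets → 4 cut set(s).
Minimal cut sets: {#2 diesel generator faulted, Inboard breaker faulted, Standby battery string fails, Static switch is down, Utility transformer lost}; {B UPS module stuck, Left automatic transfer switch degraded, Reserve rectifier offline}; {Fuel pump failed}; {Lower PDU malfunctions}.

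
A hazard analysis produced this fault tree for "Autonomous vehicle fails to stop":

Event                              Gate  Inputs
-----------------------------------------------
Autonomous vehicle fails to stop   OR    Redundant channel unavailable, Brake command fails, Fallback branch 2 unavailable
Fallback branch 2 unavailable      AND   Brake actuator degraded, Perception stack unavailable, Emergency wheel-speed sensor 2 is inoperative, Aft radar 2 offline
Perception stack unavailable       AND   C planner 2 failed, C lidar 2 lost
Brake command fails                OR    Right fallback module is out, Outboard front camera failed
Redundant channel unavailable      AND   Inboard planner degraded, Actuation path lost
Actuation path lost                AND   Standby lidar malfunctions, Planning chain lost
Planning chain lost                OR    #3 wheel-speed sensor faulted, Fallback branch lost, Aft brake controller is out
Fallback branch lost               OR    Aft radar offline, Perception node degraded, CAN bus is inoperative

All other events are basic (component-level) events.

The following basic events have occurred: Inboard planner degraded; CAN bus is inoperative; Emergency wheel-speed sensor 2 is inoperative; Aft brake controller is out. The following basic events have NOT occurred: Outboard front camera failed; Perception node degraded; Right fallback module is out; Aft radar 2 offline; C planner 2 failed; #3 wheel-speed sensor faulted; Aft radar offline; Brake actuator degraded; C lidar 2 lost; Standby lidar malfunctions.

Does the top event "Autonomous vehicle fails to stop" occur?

Fallback branch lost [OR]: Aft radar offline=not, Perception node degraded=not, CAN bus is inoperative=occurs → at least one input occurs → occurs.
Planning chain lost [OR]: #3 wheel-speed sensor faulted=not, Fallback branch lost=occurs, Aft brake controller is out=occurs → at least one input occurs → occurs.
Actuation path lost [AND]: Standby lidar malfunctions=not, Planning chain lost=occurs → not all inputs occur → does not occur.
Redundant channel unavailable [AND]: Inboard planner degraded=occurs, Actuation path lost=not → not all inputs occur → does not occur.
Brake command fails [OR]: Right fallback module is out=not, Outboard front camera failed=not → no input occurs → does not occur.
Perception stack unavailable [AND]: C planner 2 failed=not, C lidar 2 lost=not → not all inputs occur → does not occur.
Fallback branch 2 unavailable [AND]: Brake actuator degraded=not, Perception stack unavailable=not, Emergency wheel-speed sensor 2 is inoperative=occurs, Aft radar 2 offline=not → not all inputs occur → does not occur.
Autonomous vehicle fails to stop [OR]: Redundant channel unavailable=not, Brake command fails=not, Fallback branch 2 unavailable=not → no input occurs → does not occur.

No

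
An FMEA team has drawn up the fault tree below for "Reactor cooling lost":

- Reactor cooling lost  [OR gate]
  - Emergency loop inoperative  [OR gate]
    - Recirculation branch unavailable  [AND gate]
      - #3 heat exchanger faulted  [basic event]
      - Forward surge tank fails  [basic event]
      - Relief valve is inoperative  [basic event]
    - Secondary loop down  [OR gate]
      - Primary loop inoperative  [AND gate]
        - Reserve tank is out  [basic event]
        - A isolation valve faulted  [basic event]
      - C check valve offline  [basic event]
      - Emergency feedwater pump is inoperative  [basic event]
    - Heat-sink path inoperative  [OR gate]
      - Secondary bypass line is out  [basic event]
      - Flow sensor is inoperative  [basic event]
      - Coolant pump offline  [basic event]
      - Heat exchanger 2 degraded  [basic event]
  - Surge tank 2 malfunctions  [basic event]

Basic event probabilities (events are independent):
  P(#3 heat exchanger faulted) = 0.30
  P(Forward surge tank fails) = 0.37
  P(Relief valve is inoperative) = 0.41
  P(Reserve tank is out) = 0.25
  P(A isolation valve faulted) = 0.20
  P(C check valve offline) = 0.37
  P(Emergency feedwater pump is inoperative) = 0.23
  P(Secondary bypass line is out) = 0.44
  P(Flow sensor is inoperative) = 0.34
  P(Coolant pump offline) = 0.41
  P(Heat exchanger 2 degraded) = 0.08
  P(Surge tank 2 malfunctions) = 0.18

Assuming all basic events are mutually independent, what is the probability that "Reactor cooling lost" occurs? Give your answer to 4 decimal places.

P(Recirculation branch unavailable) [AND] = 0.30 × 0.37 × 0.41 = 0.045510
P(Primary loop inoperative) [AND] = 0.25 × 0.20 = 0.050000
P(Secondary loop down) [OR] = 1 − (1−0.050000) × (1−0.37) × (1−0.23) = 0.539155
P(Heat-sink path inoperative) [OR] = 1 − (1−0.44) × (1−0.34) × (1−0.41) × (1−0.08) = 0.799381
P(Emergency loop inoperative) [OR] = 1 − (1−0.045510) × (1−0.539155) × (1−0.799381) = 0.911753
P(Reactor cooling lost) [OR] = 1 − (1−0.911753) × (1−0.18) = 0.927637
Rounded to 4 decimal places: P(Reactor cooling lost) ≈ 0.9276.

0.9276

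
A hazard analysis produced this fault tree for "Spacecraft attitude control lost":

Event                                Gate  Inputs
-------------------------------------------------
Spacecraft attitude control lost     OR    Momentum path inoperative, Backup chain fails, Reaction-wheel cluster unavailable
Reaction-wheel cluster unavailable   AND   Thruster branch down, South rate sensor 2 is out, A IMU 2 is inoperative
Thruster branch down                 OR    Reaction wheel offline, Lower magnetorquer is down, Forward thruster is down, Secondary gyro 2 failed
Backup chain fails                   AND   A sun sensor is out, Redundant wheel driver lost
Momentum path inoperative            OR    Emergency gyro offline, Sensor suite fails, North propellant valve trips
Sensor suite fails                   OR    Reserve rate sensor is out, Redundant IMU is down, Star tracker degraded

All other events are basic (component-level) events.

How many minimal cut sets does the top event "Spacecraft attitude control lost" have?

10

Sensor suite fails [OR]: union of children's cut sets → 3 cut set(s).
Momentum path inoperative [OR]: union of children's cut sets → 5 cut set(s).
Backup chain fails [AND]: one cut set from each child combined → 1 × 1 = 1 cut set(s).
Thruster branch down [OR]: union of children's cut sets → 4 cut set(s).
Reaction-wheel cluster unavailable [AND]: one cut set from each child combined → 4 × 1 × 1 = 4 cut set(s).
Spacecraft attitude control lost [OR]: union of children's cut sets → 10 cut set(s).
Minimal cut sets: {Emergency gyro offline}; {Reserve rate sensor is out}; {Redundant IMU is down}; {Star tracker degraded}; {North propellant valve trips}; {A sun sensor is out, Redundant wheel driver lost}; {A IMU 2 is inoperative, Reaction wheel offline, South rate sensor 2 is out}; {A IMU 2 is inoperative, Lower magnetorquer is down, South rate sensor 2 is out}; {A IMU 2 is inoperative, Forward thruster is down, South rate sensor 2 is out}; {A IMU 2 is inoperative, Secondary gyro 2 failed, South rate sensor 2 is out}.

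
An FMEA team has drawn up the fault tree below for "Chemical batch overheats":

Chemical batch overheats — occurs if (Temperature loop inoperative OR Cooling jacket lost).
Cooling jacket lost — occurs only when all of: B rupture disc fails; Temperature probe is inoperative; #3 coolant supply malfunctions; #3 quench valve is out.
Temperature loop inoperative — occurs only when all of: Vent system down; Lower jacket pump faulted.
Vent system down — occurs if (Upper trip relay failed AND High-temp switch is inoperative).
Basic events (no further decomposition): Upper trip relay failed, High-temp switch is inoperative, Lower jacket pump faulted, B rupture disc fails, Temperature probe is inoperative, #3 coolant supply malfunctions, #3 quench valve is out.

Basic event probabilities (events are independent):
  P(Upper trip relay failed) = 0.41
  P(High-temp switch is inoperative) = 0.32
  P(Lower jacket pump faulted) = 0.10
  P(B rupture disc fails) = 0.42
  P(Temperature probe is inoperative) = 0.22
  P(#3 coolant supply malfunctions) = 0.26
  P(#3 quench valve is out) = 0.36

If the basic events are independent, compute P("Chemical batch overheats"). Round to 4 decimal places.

P(Vent system down) [AND] = 0.41 × 0.32 = 0.131200
P(Temperature loop inoperative) [AND] = 0.131200 × 0.10 = 0.013120
P(Cooling jacket lost) [AND] = 0.42 × 0.22 × 0.26 × 0.36 = 0.008649
P(Chemical batch overheats) [OR] = 1 − (1−0.013120) × (1−0.008649) = 0.021656
Rounded to 4 decimal places: P(Chemical batch overheats) ≈ 0.0217.

0.0217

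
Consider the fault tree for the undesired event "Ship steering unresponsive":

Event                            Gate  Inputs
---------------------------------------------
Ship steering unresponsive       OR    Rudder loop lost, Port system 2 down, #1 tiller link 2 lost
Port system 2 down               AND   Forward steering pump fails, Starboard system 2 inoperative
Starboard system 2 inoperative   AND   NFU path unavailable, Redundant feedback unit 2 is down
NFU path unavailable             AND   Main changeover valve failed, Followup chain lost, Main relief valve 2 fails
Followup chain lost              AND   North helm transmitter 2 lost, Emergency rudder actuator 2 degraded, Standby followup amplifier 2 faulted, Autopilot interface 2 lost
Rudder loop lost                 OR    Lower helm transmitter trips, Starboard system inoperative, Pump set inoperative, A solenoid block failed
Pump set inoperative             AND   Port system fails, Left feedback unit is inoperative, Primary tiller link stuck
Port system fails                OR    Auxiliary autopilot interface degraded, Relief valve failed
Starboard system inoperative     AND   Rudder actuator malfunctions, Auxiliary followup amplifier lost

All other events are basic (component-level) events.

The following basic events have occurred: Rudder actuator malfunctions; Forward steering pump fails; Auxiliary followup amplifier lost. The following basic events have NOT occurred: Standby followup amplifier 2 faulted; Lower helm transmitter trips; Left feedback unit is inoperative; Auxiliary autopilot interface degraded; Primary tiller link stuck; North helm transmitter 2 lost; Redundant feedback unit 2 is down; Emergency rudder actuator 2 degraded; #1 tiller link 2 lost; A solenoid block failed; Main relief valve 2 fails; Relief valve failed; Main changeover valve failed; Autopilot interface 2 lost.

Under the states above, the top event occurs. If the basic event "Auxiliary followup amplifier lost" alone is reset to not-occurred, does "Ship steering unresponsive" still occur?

Counterfactual: set "Auxiliary followup amplifier lost" to not occurred.
Starboard system inoperative [AND]: Rudder actuator malfunctions=occurs, Auxiliary followup amplifier lost=not → not all inputs occur → does not occur.
Port system fails [OR]: Auxiliary autopilot interface degraded=not, Relief valve failed=not → no input occurs → does not occur.
Pump set inoperative [AND]: Port system fails=not, Left feedback unit is inoperative=not, Primary tiller link stuck=not → not all inputs occur → does not occur.
Rudder loop lost [OR]: Lower helm transmitter trips=not, Starboard system inoperative=not, Pump set inoperative=not, A solenoid block failed=not → no input occurs → does not occur.
Followup chain lost [AND]: North helm transmitter 2 lost=not, Emergency rudder actuator 2 degraded=not, Standby followup amplifier 2 faulted=not, Autopilot interface 2 lost=not → not all inputs occur → does not occur.
NFU path unavailable [AND]: Main changeover valve failed=not, Followup chain lost=not, Main relief valve 2 fails=not → not all inputs occur → does not occur.
Starboard system 2 inoperative [AND]: NFU path unavailable=not, Redundant feedback unit 2 is down=not → not all inputs occur → does not occur.
Port system 2 down [AND]: Forward steering pump fails=occurs, Starboard system 2 inoperative=not → not all inputs occur → does not occur.
Ship steering unresponsive [OR]: Rudder loop lost=not, Port system 2 down=not, #1 tiller link 2 lost=not → no input occurs → does not occur.

No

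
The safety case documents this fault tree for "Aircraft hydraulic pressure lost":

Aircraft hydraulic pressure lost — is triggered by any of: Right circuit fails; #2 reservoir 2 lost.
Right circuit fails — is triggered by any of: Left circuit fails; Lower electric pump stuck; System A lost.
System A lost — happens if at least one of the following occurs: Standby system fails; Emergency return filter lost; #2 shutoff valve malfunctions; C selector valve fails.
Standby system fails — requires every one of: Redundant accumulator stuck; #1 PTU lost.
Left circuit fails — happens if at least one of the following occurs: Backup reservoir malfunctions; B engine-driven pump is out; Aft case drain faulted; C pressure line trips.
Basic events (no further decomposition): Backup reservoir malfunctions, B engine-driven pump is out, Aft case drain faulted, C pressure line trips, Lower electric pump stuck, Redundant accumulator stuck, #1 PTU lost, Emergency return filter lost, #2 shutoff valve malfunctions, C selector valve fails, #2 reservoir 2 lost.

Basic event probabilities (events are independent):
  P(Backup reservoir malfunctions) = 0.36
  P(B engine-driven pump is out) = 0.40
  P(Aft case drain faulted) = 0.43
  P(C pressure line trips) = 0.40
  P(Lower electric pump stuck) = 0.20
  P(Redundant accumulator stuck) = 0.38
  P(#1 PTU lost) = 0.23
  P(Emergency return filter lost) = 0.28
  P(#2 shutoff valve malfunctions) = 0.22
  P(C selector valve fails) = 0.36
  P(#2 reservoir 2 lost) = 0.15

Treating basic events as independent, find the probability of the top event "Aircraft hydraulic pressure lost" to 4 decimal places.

0.9707

P(Left circuit fails) [OR] = 1 − (1−0.36) × (1−0.40) × (1−0.43) × (1−0.40) = 0.868672
P(Standby system fails) [AND] = 0.38 × 0.23 = 0.087400
P(System A lost) [OR] = 1 − (1−0.087400) × (1−0.28) × (1−0.22) × (1−0.36) = 0.671990
P(Right circuit fails) [OR] = 1 − (1−0.868672) × (1−0.20) × (1−0.671990) = 0.965538
P(Aircraft hydraulic pressure lost) [OR] = 1 − (1−0.965538) × (1−0.15) = 0.970707
Rounded to 4 decimal places: P(Aircraft hydraulic pressure lost) ≈ 0.9707.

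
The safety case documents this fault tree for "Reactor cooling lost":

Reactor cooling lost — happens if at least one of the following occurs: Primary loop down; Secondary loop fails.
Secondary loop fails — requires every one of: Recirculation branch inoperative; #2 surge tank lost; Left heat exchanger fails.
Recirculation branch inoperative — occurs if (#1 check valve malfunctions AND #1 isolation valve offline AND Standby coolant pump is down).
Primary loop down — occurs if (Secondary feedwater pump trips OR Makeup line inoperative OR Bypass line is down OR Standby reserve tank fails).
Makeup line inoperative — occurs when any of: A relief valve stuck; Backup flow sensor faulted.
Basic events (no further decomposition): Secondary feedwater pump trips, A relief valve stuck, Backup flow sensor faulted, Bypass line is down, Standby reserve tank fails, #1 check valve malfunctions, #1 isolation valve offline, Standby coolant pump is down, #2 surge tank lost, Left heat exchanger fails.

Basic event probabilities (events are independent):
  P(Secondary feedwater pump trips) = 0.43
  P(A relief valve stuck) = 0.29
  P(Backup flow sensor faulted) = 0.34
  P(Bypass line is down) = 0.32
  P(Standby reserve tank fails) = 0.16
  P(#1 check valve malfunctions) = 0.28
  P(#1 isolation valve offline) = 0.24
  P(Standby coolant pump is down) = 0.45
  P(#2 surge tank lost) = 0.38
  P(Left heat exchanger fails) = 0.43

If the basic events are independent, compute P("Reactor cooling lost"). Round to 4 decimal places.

P(Makeup line inoperative) [OR] = 1 − (1−0.29) × (1−0.34) = 0.531400
P(Primary loop down) [OR] = 1 − (1−0.43) × (1−0.531400) × (1−0.32) × (1−0.16) = 0.847431
P(Recirculation branch inoperative) [AND] = 0.28 × 0.24 × 0.45 = 0.030240
P(Secondary loop fails) [AND] = 0.030240 × 0.38 × 0.43 = 0.004941
P(Reactor cooling lost) [OR] = 1 − (1−0.847431) × (1−0.004941) = 0.848185
Rounded to 4 decimal places: P(Reactor cooling lost) ≈ 0.8482.

0.8482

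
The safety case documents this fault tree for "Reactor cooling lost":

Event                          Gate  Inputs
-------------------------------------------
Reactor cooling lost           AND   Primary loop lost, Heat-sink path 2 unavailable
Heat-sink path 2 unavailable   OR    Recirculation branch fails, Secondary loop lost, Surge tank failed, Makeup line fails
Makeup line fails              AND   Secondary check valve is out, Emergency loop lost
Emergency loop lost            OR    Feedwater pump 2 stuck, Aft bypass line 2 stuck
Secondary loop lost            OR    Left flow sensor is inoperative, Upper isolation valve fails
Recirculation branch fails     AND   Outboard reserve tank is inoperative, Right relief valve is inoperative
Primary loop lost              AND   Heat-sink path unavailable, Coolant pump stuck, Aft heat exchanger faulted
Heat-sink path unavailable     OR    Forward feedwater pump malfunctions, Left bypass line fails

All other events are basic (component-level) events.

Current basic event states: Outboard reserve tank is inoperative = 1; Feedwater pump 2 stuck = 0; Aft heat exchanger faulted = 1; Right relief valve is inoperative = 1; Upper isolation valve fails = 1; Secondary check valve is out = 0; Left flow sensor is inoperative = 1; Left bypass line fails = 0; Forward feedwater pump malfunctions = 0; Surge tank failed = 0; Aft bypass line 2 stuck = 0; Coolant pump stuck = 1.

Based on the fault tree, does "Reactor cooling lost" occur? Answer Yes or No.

No

Heat-sink path unavailable [OR]: Forward feedwater pump malfunctions=not, Left bypass line fails=not → no input occurs → does not occur.
Primary loop lost [AND]: Heat-sink path unavailable=not, Coolant pump stuck=occurs, Aft heat exchanger faulted=occurs → not all inputs occur → does not occur.
Recirculation branch fails [AND]: Outboard reserve tank is inoperative=occurs, Right relief valve is inoperative=occurs → all inputs occur → occurs.
Secondary loop lost [OR]: Left flow sensor is inoperative=occurs, Upper isolation valve fails=occurs → at least one input occurs → occurs.
Emergency loop lost [OR]: Feedwater pump 2 stuck=not, Aft bypass line 2 stuck=not → no input occurs → does not occur.
Makeup line fails [AND]: Secondary check valve is out=not, Emergency loop lost=not → not all inputs occur → does not occur.
Heat-sink path 2 unavailable [OR]: Recirculation branch fails=occurs, Secondary loop lost=occurs, Surge tank failed=not, Makeup line fails=not → at least one input occurs → occurs.
Reactor cooling lost [AND]: Primary loop lost=not, Heat-sink path 2 unavailable=occurs → not all inputs occur → does not occur.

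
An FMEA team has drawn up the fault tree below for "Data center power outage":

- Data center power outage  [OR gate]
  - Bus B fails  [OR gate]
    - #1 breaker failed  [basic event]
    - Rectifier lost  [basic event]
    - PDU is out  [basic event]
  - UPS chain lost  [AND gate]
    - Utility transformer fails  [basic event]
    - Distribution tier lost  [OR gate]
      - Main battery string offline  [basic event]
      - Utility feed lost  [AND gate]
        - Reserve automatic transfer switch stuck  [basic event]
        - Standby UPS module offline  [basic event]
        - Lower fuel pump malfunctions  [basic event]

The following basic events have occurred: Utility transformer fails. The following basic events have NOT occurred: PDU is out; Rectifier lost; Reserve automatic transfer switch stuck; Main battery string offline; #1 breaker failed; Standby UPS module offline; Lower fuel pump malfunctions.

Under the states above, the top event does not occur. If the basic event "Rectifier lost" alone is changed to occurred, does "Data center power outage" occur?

Yes

Counterfactual: set "Rectifier lost" to occurred.
Bus B fails [OR]: #1 breaker failed=not, Rectifier lost=occurs, PDU is out=not → at least one input occurs → occurs.
Utility feed lost [AND]: Reserve automatic transfer switch stuck=not, Standby UPS module offline=not, Lower fuel pump malfunctions=not → not all inputs occur → does not occur.
Distribution tier lost [OR]: Main battery string offline=not, Utility feed lost=not → no input occurs → does not occur.
UPS chain lost [AND]: Utility transformer fails=occurs, Distribution tier lost=not → not all inputs occur → does not occur.
Data center power outage [OR]: Bus B fails=occurs, UPS chain lost=not → at least one input occurs → occurs.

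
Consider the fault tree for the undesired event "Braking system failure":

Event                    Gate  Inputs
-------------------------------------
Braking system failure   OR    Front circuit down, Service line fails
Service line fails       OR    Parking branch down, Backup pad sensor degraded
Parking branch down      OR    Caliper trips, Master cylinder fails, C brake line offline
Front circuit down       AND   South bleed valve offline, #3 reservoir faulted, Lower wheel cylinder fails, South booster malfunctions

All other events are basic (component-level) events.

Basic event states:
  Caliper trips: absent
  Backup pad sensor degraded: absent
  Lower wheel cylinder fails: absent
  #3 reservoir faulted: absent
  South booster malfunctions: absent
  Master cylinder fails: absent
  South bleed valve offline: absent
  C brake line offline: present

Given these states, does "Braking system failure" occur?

Front circuit down [AND]: South bleed valve offline=not, #3 reservoir faulted=not, Lower wheel cylinder fails=not, South booster malfunctions=not → not all inputs occur → does not occur.
Parking branch down [OR]: Caliper trips=not, Master cylinder fails=not, C brake line offline=occurs → at least one input occurs → occurs.
Service line fails [OR]: Parking branch down=occurs, Backup pad sensor degraded=not → at least one input occurs → occurs.
Braking system failure [OR]: Front circuit down=not, Service line fails=occurs → at least one input occurs → occurs.

Yes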